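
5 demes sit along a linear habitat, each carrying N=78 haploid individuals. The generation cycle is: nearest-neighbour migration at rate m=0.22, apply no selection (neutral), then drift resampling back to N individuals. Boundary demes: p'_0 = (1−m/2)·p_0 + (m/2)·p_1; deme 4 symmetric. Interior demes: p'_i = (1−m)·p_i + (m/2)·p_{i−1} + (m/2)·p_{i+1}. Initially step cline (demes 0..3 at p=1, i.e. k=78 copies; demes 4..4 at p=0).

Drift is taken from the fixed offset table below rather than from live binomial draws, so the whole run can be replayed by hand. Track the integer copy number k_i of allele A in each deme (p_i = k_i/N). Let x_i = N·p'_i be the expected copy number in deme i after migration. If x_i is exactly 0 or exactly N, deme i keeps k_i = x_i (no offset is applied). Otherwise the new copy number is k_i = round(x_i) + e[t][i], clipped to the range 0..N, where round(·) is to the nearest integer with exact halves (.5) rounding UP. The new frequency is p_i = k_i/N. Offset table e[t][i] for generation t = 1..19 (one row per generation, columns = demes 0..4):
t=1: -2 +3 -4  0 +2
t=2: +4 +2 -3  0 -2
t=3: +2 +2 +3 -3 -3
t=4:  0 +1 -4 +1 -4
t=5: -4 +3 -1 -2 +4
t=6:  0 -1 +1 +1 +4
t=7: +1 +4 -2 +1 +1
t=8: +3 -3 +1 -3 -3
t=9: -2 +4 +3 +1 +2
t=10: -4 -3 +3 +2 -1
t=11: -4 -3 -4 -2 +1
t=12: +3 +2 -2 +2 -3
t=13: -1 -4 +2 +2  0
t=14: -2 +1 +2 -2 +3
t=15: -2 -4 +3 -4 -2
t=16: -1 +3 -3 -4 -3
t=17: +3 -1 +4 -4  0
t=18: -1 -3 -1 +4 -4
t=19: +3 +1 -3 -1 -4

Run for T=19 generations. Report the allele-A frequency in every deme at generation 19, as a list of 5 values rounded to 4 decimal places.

[0.8846, 0.8205, 0.7436, 0.6154, 0.4487]

t=0: k=[78 78 78 78 0]
t=1: x=[78.0000 78.0000 78.0000 69.4200 8.5800] k=[78 78 78 69 11]
t=2: x=[78.0000 78.0000 77.0100 63.6100 17.3800] k=[78 78 74 64 15]
t=3: x=[78.0000 77.5600 73.3400 59.7100 20.3900] k=[78 78 76 57 17]
t=4: x=[78.0000 77.7800 74.1300 54.6900 21.4000] k=[78 78 70 56 17]
t=5: x=[78.0000 77.1200 69.3400 53.2500 21.2900] k=[78 78 68 51 25]
t=6: x=[78.0000 76.9000 67.2300 50.0100 27.8600] k=[78 76 68 51 32]
t=7: x=[77.7800 75.3400 67.0100 50.7800 34.0900] k=[78 78 65 52 35]
t=8: x=[78.0000 76.5700 65.0000 51.5600 36.8700] k=[78 74 66 49 34]
t=9: x=[77.5600 73.5600 65.0100 49.2200 35.6500] k=[76 78 68 50 38]
t=10: x=[76.2200 76.6800 67.1200 50.6600 39.3200] k=[72 74 70 53 38]
t=11: x=[72.2200 73.3400 68.5700 53.2200 39.6500] k=[68 70 65 51 41]
t=12: x=[68.2200 69.2300 64.0100 51.4400 42.1000] k=[71 71 62 53 39]
t=13: x=[71.0000 70.0100 62.0000 52.4500 40.5400] k=[70 66 64 54 41]
t=14: x=[69.5600 66.2200 63.1200 53.6700 42.4300] k=[68 67 65 52 45]
t=15: x=[67.8900 66.8900 63.7900 52.6600 45.7700] k=[66 63 67 49 44]
t=16: x=[65.6700 63.7700 64.5800 50.4300 44.5500] k=[65 67 62 46 42]
t=17: x=[65.2200 66.2300 60.7900 47.3200 42.4400] k=[68 65 65 43 42]
t=18: x=[67.6700 65.3300 62.5800 45.3100 42.1100] k=[67 62 62 49 38]
t=19: x=[66.4500 62.5500 60.5700 49.2200 39.2100] k=[69 64 58 48 35]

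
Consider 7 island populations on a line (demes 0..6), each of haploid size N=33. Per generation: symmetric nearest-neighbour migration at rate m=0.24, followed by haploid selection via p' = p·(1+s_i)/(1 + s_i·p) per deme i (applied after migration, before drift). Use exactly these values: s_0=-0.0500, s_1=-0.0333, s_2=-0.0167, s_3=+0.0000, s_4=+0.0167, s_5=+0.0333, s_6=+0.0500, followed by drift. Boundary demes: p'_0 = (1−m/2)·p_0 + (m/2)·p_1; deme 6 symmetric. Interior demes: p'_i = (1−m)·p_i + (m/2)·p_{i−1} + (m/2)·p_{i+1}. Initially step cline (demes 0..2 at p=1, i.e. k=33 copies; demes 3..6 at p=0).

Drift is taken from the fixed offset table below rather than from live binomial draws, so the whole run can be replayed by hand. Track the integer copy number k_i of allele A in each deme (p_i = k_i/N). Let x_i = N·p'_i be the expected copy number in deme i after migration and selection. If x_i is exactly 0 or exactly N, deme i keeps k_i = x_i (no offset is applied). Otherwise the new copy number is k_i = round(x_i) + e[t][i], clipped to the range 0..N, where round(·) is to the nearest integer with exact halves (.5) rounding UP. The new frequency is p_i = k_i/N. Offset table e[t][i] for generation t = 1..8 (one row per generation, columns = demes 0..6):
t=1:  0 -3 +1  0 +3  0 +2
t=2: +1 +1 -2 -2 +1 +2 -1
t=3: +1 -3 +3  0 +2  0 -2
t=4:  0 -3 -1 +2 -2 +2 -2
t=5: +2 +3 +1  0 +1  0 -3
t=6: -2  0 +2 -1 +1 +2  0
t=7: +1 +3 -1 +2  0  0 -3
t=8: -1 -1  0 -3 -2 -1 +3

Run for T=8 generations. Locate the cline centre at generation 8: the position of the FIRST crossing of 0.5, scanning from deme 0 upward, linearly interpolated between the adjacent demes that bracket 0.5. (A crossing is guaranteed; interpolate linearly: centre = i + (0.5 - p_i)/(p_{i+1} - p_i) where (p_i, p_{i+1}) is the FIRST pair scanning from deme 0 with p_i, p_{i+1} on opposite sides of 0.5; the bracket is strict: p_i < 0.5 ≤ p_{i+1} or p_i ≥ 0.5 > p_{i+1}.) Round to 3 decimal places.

t=0: k=[33 33 33 0 0 0 0]
t=1: x=[33.0000 33.0000 28.9809 3.9600 0.0000 0.0000 0.0000] k=[33 33 30 4 0 0 0]
t=2: x=[33.0000 32.6277 27.1595 6.6400 0.4879 0.0000 0.0000] k=[33 33 25 5 1 0 0]
t=3: x=[33.0000 32.0079 23.4461 6.9200 1.3818 0.1240 0.0000] k=[33 29 26 7 3 0 0]
t=4: x=[32.4951 29.0025 23.9700 8.8000 3.1671 0.3719 0.0000] k=[32 26 23 11 1 2 0]
t=5: x=[31.1944 26.1786 21.7957 11.2400 2.3560 1.6918 0.2519] k=[33 29 23 11 3 2 0]
t=6: x=[32.4951 28.6333 22.1578 11.4800 3.8966 1.9389 0.2519] k=[30 29 24 10 5 4 0]
t=7: x=[29.7321 28.3872 22.8017 11.0800 5.5561 3.7474 0.5036] k=[31 31 22 13 6 4 0]
t=8: x=[30.9014 29.8241 21.8762 13.2400 6.6879 3.8705 0.5036] k=[30 29 22 10 5 3 4]

2.458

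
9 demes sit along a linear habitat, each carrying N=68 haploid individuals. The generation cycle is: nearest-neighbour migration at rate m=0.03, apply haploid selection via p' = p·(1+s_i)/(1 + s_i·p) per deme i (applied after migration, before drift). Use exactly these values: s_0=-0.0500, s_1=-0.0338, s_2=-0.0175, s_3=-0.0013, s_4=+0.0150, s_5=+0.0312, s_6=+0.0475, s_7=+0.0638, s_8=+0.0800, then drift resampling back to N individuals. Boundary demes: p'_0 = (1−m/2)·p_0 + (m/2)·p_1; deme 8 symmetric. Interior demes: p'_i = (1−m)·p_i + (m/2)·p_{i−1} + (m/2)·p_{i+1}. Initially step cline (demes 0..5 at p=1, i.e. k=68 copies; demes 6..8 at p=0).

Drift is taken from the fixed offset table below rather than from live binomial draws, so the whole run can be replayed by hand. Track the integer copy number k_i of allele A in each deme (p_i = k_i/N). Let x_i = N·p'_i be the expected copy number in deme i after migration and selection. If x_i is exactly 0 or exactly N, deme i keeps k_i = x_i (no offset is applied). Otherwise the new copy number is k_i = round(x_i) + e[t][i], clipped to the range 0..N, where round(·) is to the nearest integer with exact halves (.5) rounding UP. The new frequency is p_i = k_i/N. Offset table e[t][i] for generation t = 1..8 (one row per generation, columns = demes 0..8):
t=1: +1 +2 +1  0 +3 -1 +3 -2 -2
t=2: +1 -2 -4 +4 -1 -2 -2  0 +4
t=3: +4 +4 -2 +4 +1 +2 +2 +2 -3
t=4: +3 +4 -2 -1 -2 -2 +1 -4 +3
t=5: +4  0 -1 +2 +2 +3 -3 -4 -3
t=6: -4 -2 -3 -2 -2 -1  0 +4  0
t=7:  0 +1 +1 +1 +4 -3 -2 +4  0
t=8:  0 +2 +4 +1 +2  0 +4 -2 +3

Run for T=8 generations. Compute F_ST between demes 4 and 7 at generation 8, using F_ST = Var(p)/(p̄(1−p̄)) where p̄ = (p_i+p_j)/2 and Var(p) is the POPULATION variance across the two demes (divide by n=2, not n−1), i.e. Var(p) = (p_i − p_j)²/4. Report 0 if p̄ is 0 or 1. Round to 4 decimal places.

t=0: k=[68 68 68 68 68 68 0 0 0]
t=1: x=[68.0000 68.0000 68.0000 68.0000 68.0000 67.0104 1.0677 0.0000 0.0000] k=[68 68 68 68 68 66 4 0 0]
t=2: x=[68.0000 68.0000 68.0000 68.0000 67.9704 65.1841 5.0840 0.0638 0.0000] k=[68 68 68 68 67 63 3 0 0]
t=3: x=[68.0000 68.0000 68.0000 67.9850 66.9702 62.3219 4.0273 0.0479 0.0000] k=[68 68 68 68 68 64 6 2 0]
t=4: x=[68.0000 68.0000 68.0000 68.0000 67.9409 63.3255 7.0997 2.1554 0.0324] k=[68 68 68 68 66 61 8 0 3]
t=5: x=[68.0000 68.0000 68.0000 67.9700 65.9843 60.4878 9.0323 0.1755 3.1803] k=[68 68 68 68 68 63 6 0 0]
t=6: x=[68.0000 68.0000 68.0000 68.0000 67.9261 62.3804 7.0530 0.0957 0.0000] k=[68 68 68 68 66 61 7 4 0]
t=7: x=[68.0000 68.0000 68.0000 67.9700 65.9843 60.4731 8.0900 4.2235 0.0648] k=[68 68 68 68 68 57 6 8 0]
t=8: x=[68.0000 68.0000 68.0000 68.0000 67.8374 56.6926 7.0841 8.2898 0.1296] k=[68 68 68 68 68 57 11 6 3]

0.8378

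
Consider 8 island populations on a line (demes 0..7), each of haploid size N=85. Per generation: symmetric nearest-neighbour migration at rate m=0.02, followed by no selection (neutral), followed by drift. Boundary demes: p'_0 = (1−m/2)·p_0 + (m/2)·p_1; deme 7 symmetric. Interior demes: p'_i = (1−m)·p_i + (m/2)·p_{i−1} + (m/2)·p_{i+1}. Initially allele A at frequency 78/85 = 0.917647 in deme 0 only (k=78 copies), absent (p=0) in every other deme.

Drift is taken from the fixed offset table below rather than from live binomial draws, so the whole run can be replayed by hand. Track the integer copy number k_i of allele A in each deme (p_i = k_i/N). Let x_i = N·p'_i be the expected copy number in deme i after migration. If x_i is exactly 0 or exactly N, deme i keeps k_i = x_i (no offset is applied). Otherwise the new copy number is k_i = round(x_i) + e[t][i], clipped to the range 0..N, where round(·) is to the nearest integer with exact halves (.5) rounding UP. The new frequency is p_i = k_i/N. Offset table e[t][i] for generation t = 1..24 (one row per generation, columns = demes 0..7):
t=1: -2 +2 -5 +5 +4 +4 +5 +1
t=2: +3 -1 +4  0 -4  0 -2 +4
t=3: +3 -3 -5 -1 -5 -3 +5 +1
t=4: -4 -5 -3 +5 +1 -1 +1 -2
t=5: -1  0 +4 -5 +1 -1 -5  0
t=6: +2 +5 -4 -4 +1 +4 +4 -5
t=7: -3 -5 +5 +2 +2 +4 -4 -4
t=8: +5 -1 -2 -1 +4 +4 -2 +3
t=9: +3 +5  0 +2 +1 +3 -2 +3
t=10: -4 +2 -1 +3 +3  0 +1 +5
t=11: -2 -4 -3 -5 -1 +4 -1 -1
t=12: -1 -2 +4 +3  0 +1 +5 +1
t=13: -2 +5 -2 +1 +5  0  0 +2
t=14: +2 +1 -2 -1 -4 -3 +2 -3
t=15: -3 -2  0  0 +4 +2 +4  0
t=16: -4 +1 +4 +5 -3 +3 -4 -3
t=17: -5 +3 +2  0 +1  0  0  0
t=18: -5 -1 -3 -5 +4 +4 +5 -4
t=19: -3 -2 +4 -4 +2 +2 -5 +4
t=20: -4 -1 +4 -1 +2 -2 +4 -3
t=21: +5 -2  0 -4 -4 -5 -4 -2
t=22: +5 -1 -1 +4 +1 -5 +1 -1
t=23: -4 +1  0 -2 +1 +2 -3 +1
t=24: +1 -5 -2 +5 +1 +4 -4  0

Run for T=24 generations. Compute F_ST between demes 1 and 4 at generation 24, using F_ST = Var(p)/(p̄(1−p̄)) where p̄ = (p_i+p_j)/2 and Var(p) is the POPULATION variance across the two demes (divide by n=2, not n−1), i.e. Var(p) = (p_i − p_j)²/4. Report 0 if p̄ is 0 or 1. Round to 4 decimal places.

t=0: k=[78 0 0 0 0 0 0 0]
t=1: x=[77.2200 0.7800 0.0000 0.0000 0.0000 0.0000 0.0000 0.0000] k=[75 3 0 0 0 0 0 0]
t=2: x=[74.2800 3.6900 0.0300 0.0000 0.0000 0.0000 0.0000 0.0000] k=[77 3 4 0 0 0 0 0]
t=3: x=[76.2600 3.7500 3.9500 0.0400 0.0000 0.0000 0.0000 0.0000] k=[79 1 0 0 0 0 0 0]
t=4: x=[78.2200 1.7700 0.0100 0.0000 0.0000 0.0000 0.0000 0.0000] k=[74 0 0 0 0 0 0 0]
t=5: x=[73.2600 0.7400 0.0000 0.0000 0.0000 0.0000 0.0000 0.0000] k=[72 1 0 0 0 0 0 0]
t=6: x=[71.2900 1.7000 0.0100 0.0000 0.0000 0.0000 0.0000 0.0000] k=[73 7 0 0 0 0 0 0]
t=7: x=[72.3400 7.5900 0.0700 0.0000 0.0000 0.0000 0.0000 0.0000] k=[69 3 5 0 0 0 0 0]
t=8: x=[68.3400 3.6800 4.9300 0.0500 0.0000 0.0000 0.0000 0.0000] k=[73 3 3 0 0 0 0 0]
t=9: x=[72.3000 3.7000 2.9700 0.0300 0.0000 0.0000 0.0000 0.0000] k=[75 9 3 2 0 0 0 0]
t=10: x=[74.3400 9.6000 3.0500 1.9900 0.0200 0.0000 0.0000 0.0000] k=[70 12 2 5 3 0 0 0]
t=11: x=[69.4200 12.4800 2.1300 4.9500 2.9900 0.0300 0.0000 0.0000] k=[67 8 0 0 2 4 0 0]
t=12: x=[66.4100 8.5100 0.0800 0.0200 2.0000 3.9400 0.0400 0.0000] k=[65 7 4 3 2 5 5 0]
t=13: x=[64.4200 7.5500 4.0200 3.0000 2.0400 4.9700 4.9500 0.0500] k=[62 13 2 4 7 5 5 2]
t=14: x=[61.5100 13.3800 2.1300 4.0100 6.9500 5.0200 4.9700 2.0300] k=[64 14 0 3 3 2 7 0]
t=15: x=[63.5000 14.3600 0.1700 2.9700 2.9900 2.0600 6.8800 0.0700] k=[61 12 0 3 7 4 11 0]
t=16: x=[60.5100 12.3700 0.1500 3.0100 6.9300 4.1000 10.8200 0.1100] k=[57 13 4 8 4 7 7 0]
t=17: x=[56.5600 13.3500 4.1300 7.9200 4.0700 6.9700 6.9300 0.0700] k=[52 16 6 8 5 7 7 0]
t=18: x=[51.6400 16.2600 6.1200 7.9500 5.0500 6.9800 6.9300 0.0700] k=[47 15 3 3 9 11 12 0]
t=19: x=[46.6800 15.2000 3.1200 3.0600 8.9600 10.9900 11.8700 0.1200] k=[44 13 7 0 11 13 7 4]
t=20: x=[43.6900 13.2500 6.9900 0.1800 10.9100 12.9200 7.0300 4.0300] k=[40 12 11 0 13 11 11 1]
t=21: x=[39.7200 12.2700 10.9000 0.2400 12.8500 11.0200 10.9000 1.1000] k=[45 10 11 0 9 6 7 0]
t=22: x=[44.6500 10.3600 10.8800 0.2000 8.8800 6.0400 6.9200 0.0700] k=[50 9 10 4 10 1 8 0]
t=23: x=[49.5900 9.4200 9.9300 4.1200 9.8500 1.1600 7.8500 0.0800] k=[46 10 10 2 11 3 5 1]
t=24: x=[45.6400 10.3600 9.9200 2.1700 10.8300 3.1000 4.9400 1.0400] k=[47 5 8 7 12 7 1 1]

0.0188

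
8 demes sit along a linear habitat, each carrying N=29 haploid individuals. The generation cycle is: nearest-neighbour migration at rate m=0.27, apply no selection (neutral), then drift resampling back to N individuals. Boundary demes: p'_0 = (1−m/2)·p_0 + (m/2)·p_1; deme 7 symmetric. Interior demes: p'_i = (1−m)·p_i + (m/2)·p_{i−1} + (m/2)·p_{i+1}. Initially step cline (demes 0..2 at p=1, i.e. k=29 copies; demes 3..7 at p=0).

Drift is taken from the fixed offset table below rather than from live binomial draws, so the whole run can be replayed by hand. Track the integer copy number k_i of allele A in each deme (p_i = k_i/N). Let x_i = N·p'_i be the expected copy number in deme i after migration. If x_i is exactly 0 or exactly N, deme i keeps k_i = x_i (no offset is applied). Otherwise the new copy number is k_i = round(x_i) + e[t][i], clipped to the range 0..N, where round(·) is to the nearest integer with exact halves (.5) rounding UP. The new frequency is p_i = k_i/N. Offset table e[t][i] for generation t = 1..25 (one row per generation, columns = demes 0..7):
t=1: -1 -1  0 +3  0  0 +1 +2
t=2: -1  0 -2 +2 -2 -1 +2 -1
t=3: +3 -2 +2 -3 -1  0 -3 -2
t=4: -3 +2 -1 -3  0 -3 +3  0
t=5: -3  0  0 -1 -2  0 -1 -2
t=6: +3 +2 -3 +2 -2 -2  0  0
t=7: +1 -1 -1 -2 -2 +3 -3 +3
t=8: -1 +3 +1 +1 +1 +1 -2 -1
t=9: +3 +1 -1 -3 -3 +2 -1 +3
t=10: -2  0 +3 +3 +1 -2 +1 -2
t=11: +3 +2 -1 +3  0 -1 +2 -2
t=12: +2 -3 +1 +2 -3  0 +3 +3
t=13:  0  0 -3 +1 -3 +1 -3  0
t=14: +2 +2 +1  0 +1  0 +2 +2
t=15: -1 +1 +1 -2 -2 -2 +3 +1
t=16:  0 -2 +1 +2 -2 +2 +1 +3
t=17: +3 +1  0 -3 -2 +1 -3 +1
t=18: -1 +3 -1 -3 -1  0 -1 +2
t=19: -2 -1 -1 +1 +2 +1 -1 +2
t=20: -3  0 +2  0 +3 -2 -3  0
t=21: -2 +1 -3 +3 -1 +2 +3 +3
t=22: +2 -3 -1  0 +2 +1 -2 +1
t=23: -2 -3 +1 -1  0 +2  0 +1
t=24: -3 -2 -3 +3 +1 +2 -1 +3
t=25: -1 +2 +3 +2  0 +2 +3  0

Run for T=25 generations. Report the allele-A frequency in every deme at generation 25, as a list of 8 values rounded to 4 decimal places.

[0.4828, 0.5517, 0.5172, 0.5172, 0.3793, 0.4138, 0.3793, 0.4828]

t=0: k=[29 29 29 0 0 0 0 0]
t=1: x=[29.0000 29.0000 25.0850 3.9150 0.0000 0.0000 0.0000 0.0000] k=[29 29 25 7 0 0 0 0]
t=2: x=[29.0000 28.4600 23.1100 8.4850 0.9450 0.0000 0.0000 0.0000] k=[29 28 21 10 0 0 0 0]
t=3: x=[28.8650 27.1900 20.4600 10.1350 1.3500 0.0000 0.0000 0.0000] k=[29 25 22 7 0 0 0 0]
t=4: x=[28.4600 25.1350 20.3800 8.0800 0.9450 0.0000 0.0000 0.0000] k=[25 27 19 5 1 0 0 0]
t=5: x=[25.2700 25.6500 18.1900 6.3500 1.4050 0.1350 0.0000 0.0000] k=[22 26 18 5 0 0 0 0]
t=6: x=[22.5400 24.3800 17.3250 6.0800 0.6750 0.0000 0.0000 0.0000] k=[26 26 14 8 0 0 0 0]
t=7: x=[26.0000 24.3800 14.8100 7.7300 1.0800 0.0000 0.0000 0.0000] k=[27 23 14 6 0 0 0 0]
t=8: x=[26.4600 22.3250 14.1350 6.2700 0.8100 0.0000 0.0000 0.0000] k=[25 25 15 7 2 0 0 0]
t=9: x=[25.0000 23.6500 15.2700 7.4050 2.4050 0.2700 0.0000 0.0000] k=[28 25 14 4 0 2 0 0]
t=10: x=[27.5950 23.9200 14.1350 4.8100 0.8100 1.4600 0.2700 0.0000] k=[26 24 17 8 2 0 1 0]
t=11: x=[25.7300 23.3250 16.7300 8.4050 2.5400 0.4050 0.7300 0.1350] k=[29 25 16 11 3 0 3 0]
t=12: x=[28.4600 24.3250 16.5400 10.5950 3.6750 0.8100 2.1900 0.4050] k=[29 21 18 13 1 1 5 3]
t=13: x=[27.9200 21.6750 17.7300 12.0550 2.6200 1.5400 4.1900 3.2700] k=[28 22 15 13 0 3 1 3]
t=14: x=[27.1900 21.8650 15.6750 11.5150 2.1600 2.3250 1.5400 2.7300] k=[29 24 17 12 3 2 4 5]
t=15: x=[28.3250 23.7300 17.2700 11.4600 4.0800 2.4050 3.8650 4.8650] k=[27 25 18 9 2 0 7 6]
t=16: x=[26.7300 24.3250 17.7300 9.2700 2.6750 1.2150 5.9200 6.1350] k=[27 22 19 11 1 3 7 9]
t=17: x=[26.3250 22.2700 18.3250 10.7300 2.6200 3.2700 6.7300 8.7300] k=[29 23 18 8 1 4 4 10]
t=18: x=[28.1900 23.1350 17.3250 8.4050 2.3500 3.5950 4.8100 9.1900] k=[27 26 16 5 1 4 4 11]
t=19: x=[26.8650 24.7850 15.8650 5.9450 1.9450 3.5950 4.9450 10.0550] k=[25 24 15 7 4 5 4 12]
t=20: x=[24.8650 22.9200 15.1350 7.6750 4.5400 4.7300 5.2150 10.9200] k=[22 23 17 8 8 3 2 11]
t=21: x=[22.1350 22.0550 16.5950 9.2150 7.3250 3.5400 3.3500 9.7850] k=[20 23 14 12 6 6 6 13]
t=22: x=[20.4050 21.3800 14.9450 11.4600 6.8100 6.0000 6.9450 12.0550] k=[22 18 14 11 9 7 5 13]
t=23: x=[21.4600 18.0000 14.1350 11.1350 9.0000 7.0000 6.3500 11.9200] k=[19 15 15 10 9 9 6 13]
t=24: x=[18.4600 15.5400 14.3250 10.5400 9.1350 8.5950 7.3500 12.0550] k=[15 14 11 14 10 11 6 15]
t=25: x=[14.8650 13.7300 11.8100 13.0550 10.6750 10.1900 7.8900 13.7850] k=[14 16 15 15 11 12 11 14]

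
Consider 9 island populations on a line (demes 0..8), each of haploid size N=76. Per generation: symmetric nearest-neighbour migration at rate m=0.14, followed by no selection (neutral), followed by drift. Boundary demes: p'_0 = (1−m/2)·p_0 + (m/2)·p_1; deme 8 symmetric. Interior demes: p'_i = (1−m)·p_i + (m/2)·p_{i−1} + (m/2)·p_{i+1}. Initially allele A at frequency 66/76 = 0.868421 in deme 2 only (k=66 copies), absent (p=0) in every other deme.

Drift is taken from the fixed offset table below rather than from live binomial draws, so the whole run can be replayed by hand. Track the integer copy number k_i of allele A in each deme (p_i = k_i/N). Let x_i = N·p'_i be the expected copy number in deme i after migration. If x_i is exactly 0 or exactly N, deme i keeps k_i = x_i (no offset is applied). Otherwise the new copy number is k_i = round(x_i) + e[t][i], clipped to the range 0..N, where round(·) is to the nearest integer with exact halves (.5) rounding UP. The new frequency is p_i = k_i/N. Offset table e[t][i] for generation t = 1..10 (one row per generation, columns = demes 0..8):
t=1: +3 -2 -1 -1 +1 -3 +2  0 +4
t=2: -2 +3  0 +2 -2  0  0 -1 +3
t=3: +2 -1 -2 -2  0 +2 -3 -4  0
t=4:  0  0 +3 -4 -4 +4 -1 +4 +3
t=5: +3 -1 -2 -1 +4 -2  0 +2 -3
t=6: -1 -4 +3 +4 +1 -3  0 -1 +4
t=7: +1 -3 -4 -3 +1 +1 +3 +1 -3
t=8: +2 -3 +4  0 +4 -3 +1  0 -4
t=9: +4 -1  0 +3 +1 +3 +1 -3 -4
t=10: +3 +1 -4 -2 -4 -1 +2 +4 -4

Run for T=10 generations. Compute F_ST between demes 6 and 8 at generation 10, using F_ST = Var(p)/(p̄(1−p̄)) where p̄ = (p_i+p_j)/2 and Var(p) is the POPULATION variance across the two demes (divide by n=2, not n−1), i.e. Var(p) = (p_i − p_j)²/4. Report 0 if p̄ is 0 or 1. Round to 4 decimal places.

t=0: k=[0 0 66 0 0 0 0 0 0]
t=1: x=[0.0000 4.6200 56.7600 4.6200 0.0000 0.0000 0.0000 0.0000 0.0000] k=[0 3 56 4 0 0 0 0 0]
t=2: x=[0.2100 6.5000 48.6500 7.3600 0.2800 0.0000 0.0000 0.0000 0.0000] k=[0 10 49 9 0 0 0 0 0]
t=3: x=[0.7000 12.0300 43.4700 11.1700 0.6300 0.0000 0.0000 0.0000 0.0000] k=[3 11 41 9 1 0 0 0 0]
t=4: x=[3.5600 12.5400 36.6600 10.6800 1.4900 0.0700 0.0000 0.0000 0.0000] k=[4 13 40 7 0 4 0 0 0]
t=5: x=[4.6300 14.2600 35.8000 8.8200 0.7700 3.4400 0.2800 0.0000 0.0000] k=[8 13 34 8 5 1 0 0 0]
t=6: x=[8.3500 14.1200 30.7100 9.6100 4.9300 1.2100 0.0700 0.0000 0.0000] k=[7 10 34 14 6 0 0 0 0]
t=7: x=[7.2100 11.4700 30.9200 14.8400 6.1400 0.4200 0.0000 0.0000 0.0000] k=[8 8 27 12 7 1 0 0 0]
t=8: x=[8.0000 9.3300 24.6200 12.7000 6.9300 1.3500 0.0700 0.0000 0.0000] k=[10 6 29 13 11 0 1 0 0]
t=9: x=[9.7200 7.8900 26.2700 13.9800 10.3700 0.8400 0.8600 0.0700 0.0000] k=[14 7 26 17 11 4 2 0 0]
t=10: x=[13.5100 8.8200 24.0400 17.2100 10.9300 4.3500 2.0000 0.1400 0.0000] k=[17 10 20 15 7 3 4 4 0]

0.0270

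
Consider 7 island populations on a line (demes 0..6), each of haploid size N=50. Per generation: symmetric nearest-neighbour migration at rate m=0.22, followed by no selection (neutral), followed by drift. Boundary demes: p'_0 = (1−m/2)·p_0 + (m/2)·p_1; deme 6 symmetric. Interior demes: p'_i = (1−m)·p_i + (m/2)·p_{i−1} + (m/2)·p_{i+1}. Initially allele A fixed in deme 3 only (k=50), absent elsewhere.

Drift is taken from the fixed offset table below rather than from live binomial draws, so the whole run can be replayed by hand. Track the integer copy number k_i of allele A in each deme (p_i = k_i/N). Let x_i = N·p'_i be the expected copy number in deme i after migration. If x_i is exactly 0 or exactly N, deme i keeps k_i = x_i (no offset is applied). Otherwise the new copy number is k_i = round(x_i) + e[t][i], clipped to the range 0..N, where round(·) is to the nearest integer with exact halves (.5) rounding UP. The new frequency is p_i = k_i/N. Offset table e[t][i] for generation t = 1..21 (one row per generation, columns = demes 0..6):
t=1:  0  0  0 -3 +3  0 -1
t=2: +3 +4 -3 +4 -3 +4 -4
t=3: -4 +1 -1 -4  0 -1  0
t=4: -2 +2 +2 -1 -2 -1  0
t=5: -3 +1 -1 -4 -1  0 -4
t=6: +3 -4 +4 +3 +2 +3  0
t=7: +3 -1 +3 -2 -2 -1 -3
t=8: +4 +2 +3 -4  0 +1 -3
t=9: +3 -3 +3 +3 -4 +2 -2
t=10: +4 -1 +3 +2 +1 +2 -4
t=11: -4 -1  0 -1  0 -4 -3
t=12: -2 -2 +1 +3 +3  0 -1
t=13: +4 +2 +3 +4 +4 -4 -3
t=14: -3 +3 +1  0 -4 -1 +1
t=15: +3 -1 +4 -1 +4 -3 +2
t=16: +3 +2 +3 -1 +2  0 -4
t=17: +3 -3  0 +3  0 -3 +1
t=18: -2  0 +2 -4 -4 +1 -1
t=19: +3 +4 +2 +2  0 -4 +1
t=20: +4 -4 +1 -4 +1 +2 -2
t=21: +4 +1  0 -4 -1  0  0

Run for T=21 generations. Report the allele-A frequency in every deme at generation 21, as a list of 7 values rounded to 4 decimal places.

[0.5400, 0.3800, 0.4200, 0.2200, 0.1800, 0.0600, 0.0000]

t=0: k=[0 0 0 50 0 0 0]
t=1: x=[0.0000 0.0000 5.5000 39.0000 5.5000 0.0000 0.0000] k=[0 0 6 36 9 0 0]
t=2: x=[0.0000 0.6600 8.6400 29.7300 10.9800 0.9900 0.0000] k=[0 5 6 34 8 5 0]
t=3: x=[0.5500 4.5600 8.9700 28.0600 10.5300 4.7800 0.5500] k=[0 6 8 24 11 4 1]
t=4: x=[0.6600 5.5600 9.5400 20.8100 11.6600 4.4400 1.3300] k=[0 8 12 20 10 3 1]
t=5: x=[0.8800 7.5600 12.4400 18.0200 10.3300 3.5500 1.2200] k=[0 9 11 14 9 4 0]
t=6: x=[0.9900 8.2300 11.1100 13.1200 9.0000 4.1100 0.4400] k=[4 4 15 16 11 7 0]
t=7: x=[4.0000 5.2100 13.9000 15.3400 11.1100 6.6700 0.7700] k=[7 4 17 13 9 6 0]
t=8: x=[6.6700 5.7600 15.1300 13.0000 9.1100 5.6700 0.6600] k=[11 8 18 9 9 7 0]
t=9: x=[10.6700 9.4300 15.9100 9.9900 8.7800 6.4500 0.7700] k=[14 6 19 13 5 8 0]
t=10: x=[13.1200 8.3100 16.9100 12.7800 6.2100 6.7900 0.8800] k=[17 7 20 15 7 9 0]
t=11: x=[15.9000 9.5300 18.0200 14.6700 8.1000 7.7900 0.9900] k=[12 9 18 14 8 4 0]
t=12: x=[11.6700 10.3200 16.5700 13.7800 8.2200 4.0000 0.4400] k=[10 8 18 17 11 4 0]
t=13: x=[9.7800 9.3200 16.7900 16.4500 10.8900 4.3300 0.4400] k=[14 11 20 20 15 0 0]
t=14: x=[13.6700 12.3200 19.0100 19.4500 13.9000 1.6500 0.0000] k=[11 15 20 19 10 1 0]
t=15: x=[11.4400 15.1100 19.3400 18.1200 10.0000 1.8800 0.1100] k=[14 14 23 17 14 0 2]
t=16: x=[14.0000 14.9900 21.3500 17.3300 12.7900 1.7600 1.7800] k=[17 17 24 16 15 2 0]
t=17: x=[17.0000 17.7700 22.3500 16.7700 13.6800 3.2100 0.2200] k=[20 15 22 20 14 0 1]
t=18: x=[19.4500 16.3200 21.0100 19.5600 13.1200 1.6500 0.8900] k=[17 16 23 16 9 3 0]
t=19: x=[16.8900 16.8800 21.4600 16.0000 9.1100 3.3300 0.3300] k=[20 21 23 18 9 0 1]
t=20: x=[20.1100 21.1100 22.2300 17.5600 9.0000 1.1000 0.8900] k=[24 17 23 14 10 3 0]
t=21: x=[23.2300 18.4300 21.3500 14.5500 9.6700 3.4400 0.3300] k=[27 19 21 11 9 3 0]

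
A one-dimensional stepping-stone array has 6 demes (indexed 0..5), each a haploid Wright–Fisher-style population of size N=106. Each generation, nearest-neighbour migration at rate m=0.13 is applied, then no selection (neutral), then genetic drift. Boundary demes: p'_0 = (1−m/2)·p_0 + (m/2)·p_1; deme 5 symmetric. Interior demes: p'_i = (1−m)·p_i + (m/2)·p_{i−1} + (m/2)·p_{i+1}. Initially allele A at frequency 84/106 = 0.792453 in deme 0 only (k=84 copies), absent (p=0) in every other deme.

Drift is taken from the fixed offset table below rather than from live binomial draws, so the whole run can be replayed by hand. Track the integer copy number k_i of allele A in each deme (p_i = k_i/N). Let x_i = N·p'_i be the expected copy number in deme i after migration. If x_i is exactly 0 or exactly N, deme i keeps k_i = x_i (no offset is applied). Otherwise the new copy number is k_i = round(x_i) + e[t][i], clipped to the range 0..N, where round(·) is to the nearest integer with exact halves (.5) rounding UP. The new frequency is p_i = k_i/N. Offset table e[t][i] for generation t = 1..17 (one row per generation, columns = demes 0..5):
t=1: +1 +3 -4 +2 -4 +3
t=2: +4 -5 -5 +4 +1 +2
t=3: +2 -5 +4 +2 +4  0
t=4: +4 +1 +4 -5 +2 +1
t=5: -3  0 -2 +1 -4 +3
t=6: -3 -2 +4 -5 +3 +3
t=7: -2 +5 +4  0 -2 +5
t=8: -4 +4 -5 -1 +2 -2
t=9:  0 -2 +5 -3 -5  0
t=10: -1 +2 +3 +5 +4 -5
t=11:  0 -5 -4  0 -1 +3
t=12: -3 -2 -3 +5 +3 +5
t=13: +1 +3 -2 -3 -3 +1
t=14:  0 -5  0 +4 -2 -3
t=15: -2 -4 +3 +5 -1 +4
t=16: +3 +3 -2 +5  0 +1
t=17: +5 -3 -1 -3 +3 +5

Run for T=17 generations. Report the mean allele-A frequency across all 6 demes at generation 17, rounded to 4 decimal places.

t=0: k=[84 0 0 0 0 0]
t=1: x=[78.5400 5.4600 0.0000 0.0000 0.0000 0.0000] k=[80 8 0 0 0 0]
t=2: x=[75.3200 12.1600 0.5200 0.0000 0.0000 0.0000] k=[79 7 0 0 0 0]
t=3: x=[74.3200 11.2250 0.4550 0.0000 0.0000 0.0000] k=[76 6 4 0 0 0]
t=4: x=[71.4500 10.4200 3.8700 0.2600 0.0000 0.0000] k=[75 11 8 0 0 0]
t=5: x=[70.8400 14.9650 7.6750 0.5200 0.0000 0.0000] k=[68 15 6 2 0 0]
t=6: x=[64.5550 17.8600 6.3250 2.1300 0.1300 0.0000] k=[62 16 10 0 3 0]
t=7: x=[59.0100 18.6000 9.7400 0.8450 2.6100 0.1950] k=[57 24 14 1 1 5]
t=8: x=[54.8550 25.4950 13.8050 1.8450 1.2600 4.7400] k=[51 29 9 1 3 3]
t=9: x=[49.5700 29.1300 9.7800 1.6500 2.8700 3.0000] k=[50 27 15 0 0 3]
t=10: x=[48.5050 27.7150 14.8050 0.9750 0.1950 2.8050] k=[48 30 18 6 4 0]
t=11: x=[46.8300 30.3900 18.0000 6.6500 3.8700 0.2600] k=[47 25 14 7 3 3]
t=12: x=[45.5700 25.7150 14.2600 7.1950 3.2600 3.0000] k=[43 24 11 12 6 8]
t=13: x=[41.7650 24.3900 11.9100 11.5450 6.5200 7.8700] k=[43 27 10 9 4 9]
t=14: x=[41.9600 26.9350 11.0400 8.7400 4.6500 8.6750] k=[42 22 11 13 3 6]
t=15: x=[40.7000 22.5850 11.8450 12.2200 3.8450 5.8050] k=[39 19 15 17 3 10]
t=16: x=[37.7000 20.0400 15.3900 15.9600 4.3650 9.5450] k=[41 23 13 21 4 11]
t=17: x=[39.8300 23.5200 14.1700 19.3750 5.5600 10.5450] k=[45 21 13 16 9 16]

0.1887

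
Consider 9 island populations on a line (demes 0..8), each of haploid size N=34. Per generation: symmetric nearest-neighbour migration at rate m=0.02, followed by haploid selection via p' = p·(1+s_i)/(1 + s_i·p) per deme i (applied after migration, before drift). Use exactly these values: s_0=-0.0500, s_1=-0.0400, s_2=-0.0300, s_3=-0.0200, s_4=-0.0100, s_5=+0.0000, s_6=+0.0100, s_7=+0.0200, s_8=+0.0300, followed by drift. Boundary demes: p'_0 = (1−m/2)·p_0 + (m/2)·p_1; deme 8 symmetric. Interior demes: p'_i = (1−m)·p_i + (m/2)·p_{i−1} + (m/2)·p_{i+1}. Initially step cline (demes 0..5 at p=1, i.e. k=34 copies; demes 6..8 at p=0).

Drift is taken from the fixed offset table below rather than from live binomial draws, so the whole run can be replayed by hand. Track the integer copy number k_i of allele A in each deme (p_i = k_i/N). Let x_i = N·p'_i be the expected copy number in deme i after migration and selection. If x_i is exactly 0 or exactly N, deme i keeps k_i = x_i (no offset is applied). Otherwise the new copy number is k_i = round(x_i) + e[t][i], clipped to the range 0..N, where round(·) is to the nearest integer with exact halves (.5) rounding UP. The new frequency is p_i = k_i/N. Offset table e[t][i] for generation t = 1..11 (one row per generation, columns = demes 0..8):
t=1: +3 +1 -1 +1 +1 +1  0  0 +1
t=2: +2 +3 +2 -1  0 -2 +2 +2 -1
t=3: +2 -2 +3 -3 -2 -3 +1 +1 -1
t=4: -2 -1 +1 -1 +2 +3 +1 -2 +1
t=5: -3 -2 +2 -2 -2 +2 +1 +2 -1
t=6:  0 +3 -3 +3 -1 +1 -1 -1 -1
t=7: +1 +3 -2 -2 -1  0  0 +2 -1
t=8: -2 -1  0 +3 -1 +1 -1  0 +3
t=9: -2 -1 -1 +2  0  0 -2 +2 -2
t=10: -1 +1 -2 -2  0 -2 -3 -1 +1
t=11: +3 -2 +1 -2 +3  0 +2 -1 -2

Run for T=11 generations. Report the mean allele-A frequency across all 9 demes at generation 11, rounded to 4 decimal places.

0.6242

t=0: k=[34 34 34 34 34 34 0 0 0]
t=1: x=[34.0000 34.0000 34.0000 34.0000 34.0000 33.6600 0.3434 0.0000 0.0000] k=[34 34 34 34 34 34 0 0 0]
t=2: x=[34.0000 34.0000 34.0000 34.0000 34.0000 33.6600 0.3434 0.0000 0.0000] k=[34 34 34 34 34 32 2 0 0]
t=3: x=[34.0000 34.0000 34.0000 34.0000 33.9798 31.7200 2.3013 0.0204 0.0000] k=[34 34 34 34 32 29 3 1 0]
t=4: x=[34.0000 34.0000 34.0000 33.9796 31.9709 28.7700 3.2693 1.0296 0.0103] k=[34 34 34 33 34 32 4 0 1]
t=5: x=[34.0000 34.0000 33.9897 33.0006 33.9697 31.7400 4.2771 0.0510 1.0188] k=[34 34 34 31 32 34 5 2 0]
t=6: x=[34.0000 34.0000 33.9691 30.9849 31.9911 33.6900 5.3044 2.0478 0.0206] k=[34 34 31 34 31 34 4 1 0]
t=7: x=[34.0000 33.9688 30.9772 33.9388 31.0329 33.6700 4.3073 1.0398 0.0103] k=[34 34 29 32 30 34 4 3 0]
t=8: x=[34.0000 33.9479 28.9504 31.9107 30.0249 33.6600 4.3274 3.0343 0.0309] k=[34 33 29 34 29 34 3 3 3]
t=9: x=[33.9895 32.9284 28.9607 33.8980 29.0577 33.6400 3.3398 3.0546 3.0818] k=[32 32 28 34 29 34 1 5 1]
t=10: x=[31.9012 31.8803 27.9500 33.8878 29.0577 33.6200 1.3831 5.0039 1.0702] k=[31 33 26 32 29 32 0 4 2]
t=11: x=[30.8776 32.8661 25.9443 31.8700 29.0174 31.6500 0.3636 4.0095 2.0769] k=[34 31 27 30 32 32 2 3 0]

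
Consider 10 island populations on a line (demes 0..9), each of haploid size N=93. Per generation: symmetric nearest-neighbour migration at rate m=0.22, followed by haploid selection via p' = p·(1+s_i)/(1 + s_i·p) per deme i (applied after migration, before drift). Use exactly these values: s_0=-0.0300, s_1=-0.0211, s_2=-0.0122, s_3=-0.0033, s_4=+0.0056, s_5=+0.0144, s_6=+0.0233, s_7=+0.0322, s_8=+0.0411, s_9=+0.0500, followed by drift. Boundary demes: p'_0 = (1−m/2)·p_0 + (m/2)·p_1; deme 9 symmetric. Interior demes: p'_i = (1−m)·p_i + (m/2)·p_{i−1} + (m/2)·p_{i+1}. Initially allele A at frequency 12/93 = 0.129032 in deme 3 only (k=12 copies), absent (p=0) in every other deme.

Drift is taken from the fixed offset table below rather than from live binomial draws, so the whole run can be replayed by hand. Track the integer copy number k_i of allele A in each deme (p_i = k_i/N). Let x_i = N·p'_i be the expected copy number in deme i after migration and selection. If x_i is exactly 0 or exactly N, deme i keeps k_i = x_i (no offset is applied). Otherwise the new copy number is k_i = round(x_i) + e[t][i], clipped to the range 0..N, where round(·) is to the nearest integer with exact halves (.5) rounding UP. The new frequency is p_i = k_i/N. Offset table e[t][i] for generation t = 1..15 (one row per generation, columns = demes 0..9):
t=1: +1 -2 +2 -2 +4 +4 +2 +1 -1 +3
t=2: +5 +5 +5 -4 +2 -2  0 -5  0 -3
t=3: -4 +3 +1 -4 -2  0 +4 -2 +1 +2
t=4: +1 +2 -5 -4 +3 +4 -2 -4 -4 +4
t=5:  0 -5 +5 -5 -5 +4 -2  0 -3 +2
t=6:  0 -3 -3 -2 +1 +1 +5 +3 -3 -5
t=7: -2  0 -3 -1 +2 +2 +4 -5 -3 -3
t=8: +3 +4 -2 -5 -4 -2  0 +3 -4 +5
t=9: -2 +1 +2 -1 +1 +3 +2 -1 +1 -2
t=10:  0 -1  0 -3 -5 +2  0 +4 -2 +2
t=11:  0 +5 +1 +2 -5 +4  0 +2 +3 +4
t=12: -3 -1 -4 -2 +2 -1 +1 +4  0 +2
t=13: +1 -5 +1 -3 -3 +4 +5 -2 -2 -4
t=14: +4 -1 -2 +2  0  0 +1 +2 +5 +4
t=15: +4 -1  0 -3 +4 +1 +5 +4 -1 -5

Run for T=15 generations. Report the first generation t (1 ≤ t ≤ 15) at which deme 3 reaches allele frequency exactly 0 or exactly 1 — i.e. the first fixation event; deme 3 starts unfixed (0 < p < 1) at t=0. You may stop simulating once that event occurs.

t=0: k=[0 0 0 12 0 0 0 0 0 0]
t=1: x=[0.0000 0.0000 1.3041 9.3322 1.3273 0.0000 0.0000 0.0000 0.0000 0.0000] k=[0 0 3 7 5 0 0 0 0 0]
t=2: x=[0.0000 0.3231 3.0733 6.3205 4.6948 0.5579 0.0000 0.0000 0.0000 0.0000] k=[0 5 8 2 7 0 0 0 0 0]
t=3: x=[0.5336 4.6842 6.9309 3.1998 5.7099 0.7810 0.0000 0.0000 0.0000 0.0000] k=[0 8 8 0 4 1 0 0 0 0]

3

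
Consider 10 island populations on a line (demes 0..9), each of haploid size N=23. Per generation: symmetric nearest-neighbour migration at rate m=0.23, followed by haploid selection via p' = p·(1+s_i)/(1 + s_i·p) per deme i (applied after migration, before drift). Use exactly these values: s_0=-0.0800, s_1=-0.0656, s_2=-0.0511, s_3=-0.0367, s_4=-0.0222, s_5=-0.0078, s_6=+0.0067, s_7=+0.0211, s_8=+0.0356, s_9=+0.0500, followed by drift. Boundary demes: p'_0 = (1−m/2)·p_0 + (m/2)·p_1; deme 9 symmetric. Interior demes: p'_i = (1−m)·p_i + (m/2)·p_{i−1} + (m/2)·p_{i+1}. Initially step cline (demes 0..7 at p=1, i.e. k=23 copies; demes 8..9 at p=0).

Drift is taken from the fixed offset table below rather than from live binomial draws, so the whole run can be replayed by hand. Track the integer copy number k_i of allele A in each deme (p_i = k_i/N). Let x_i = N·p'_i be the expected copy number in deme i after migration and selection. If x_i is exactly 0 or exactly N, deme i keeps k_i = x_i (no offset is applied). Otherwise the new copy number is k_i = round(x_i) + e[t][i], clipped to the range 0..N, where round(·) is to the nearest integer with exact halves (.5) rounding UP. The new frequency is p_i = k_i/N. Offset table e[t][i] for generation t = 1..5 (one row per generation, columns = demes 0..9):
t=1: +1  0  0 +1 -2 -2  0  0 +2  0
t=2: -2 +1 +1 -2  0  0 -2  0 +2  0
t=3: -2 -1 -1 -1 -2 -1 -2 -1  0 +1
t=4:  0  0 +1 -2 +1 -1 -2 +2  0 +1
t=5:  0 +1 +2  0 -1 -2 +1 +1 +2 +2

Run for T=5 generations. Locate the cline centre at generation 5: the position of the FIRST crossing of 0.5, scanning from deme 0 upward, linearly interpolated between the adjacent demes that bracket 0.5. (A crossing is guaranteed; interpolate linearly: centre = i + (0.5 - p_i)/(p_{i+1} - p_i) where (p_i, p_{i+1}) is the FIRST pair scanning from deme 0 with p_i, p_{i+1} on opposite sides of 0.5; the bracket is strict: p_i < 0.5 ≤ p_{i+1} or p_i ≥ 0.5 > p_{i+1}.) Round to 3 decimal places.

t=0: k=[23 23 23 23 23 23 23 23 0 0]
t=1: x=[23.0000 23.0000 23.0000 23.0000 23.0000 23.0000 23.0000 20.4035 2.7280 0.0000] k=[23 23 23 23 23 23 23 20 5 0]
t=2: x=[23.0000 23.0000 23.0000 23.0000 23.0000 23.0000 22.6573 18.6936 6.3089 0.6030] k=[23 23 23 23 23 23 21 19 8 1]
t=3: x=[23.0000 23.0000 23.0000 23.0000 23.0000 22.7682 21.0122 18.0466 8.6479 1.8878] k=[23 23 23 23 23 22 19 17 9 3]
t=4: x=[23.0000 23.0000 23.0000 23.0000 22.8824 21.7609 19.1365 16.4086 9.4240 3.8437] k=[23 23 23 23 23 21 17 18 9 5]
t=5: x=[23.0000 23.0000 23.0000 23.0000 22.7648 20.7542 17.6026 16.9436 9.7711 5.6658] k=[23 23 23 23 22 19 19 18 12 8]

8.125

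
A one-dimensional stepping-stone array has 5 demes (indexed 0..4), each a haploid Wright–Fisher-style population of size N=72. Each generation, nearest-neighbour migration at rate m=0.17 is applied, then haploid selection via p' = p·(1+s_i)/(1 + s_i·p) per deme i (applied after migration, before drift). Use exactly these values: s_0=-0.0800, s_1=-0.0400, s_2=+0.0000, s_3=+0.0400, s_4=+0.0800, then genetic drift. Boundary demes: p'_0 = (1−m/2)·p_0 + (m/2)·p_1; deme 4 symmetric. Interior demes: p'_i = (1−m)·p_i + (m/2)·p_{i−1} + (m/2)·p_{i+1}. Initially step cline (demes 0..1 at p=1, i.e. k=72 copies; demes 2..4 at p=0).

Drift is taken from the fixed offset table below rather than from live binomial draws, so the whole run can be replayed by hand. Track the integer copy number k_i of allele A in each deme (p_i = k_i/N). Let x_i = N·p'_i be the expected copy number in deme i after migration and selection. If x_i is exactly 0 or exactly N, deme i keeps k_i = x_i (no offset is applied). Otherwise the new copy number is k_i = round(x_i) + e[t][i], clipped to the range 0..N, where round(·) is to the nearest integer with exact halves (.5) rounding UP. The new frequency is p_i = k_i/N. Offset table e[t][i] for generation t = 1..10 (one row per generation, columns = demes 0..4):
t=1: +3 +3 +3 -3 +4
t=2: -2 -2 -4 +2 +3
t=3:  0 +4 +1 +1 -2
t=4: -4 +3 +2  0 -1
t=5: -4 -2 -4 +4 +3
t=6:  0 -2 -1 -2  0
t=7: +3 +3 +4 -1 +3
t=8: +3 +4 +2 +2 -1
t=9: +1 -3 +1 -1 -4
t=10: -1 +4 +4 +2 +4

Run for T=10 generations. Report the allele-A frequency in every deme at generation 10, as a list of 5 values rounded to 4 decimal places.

t=0: k=[72 72 0 0 0]
t=1: x=[72.0000 65.6475 6.1200 0.0000 0.0000] k=[72 69 9 0 0]
t=2: x=[71.7229 63.8651 13.3350 0.7953 0.0000] k=[70 62 9 3 0]
t=3: x=[69.0964 57.7133 12.9950 3.3791 0.2753] k=[69 62 14 4 0]
t=4: x=[68.1093 58.0619 17.2300 4.6787 0.3671] k=[64 61 19 5 0]
t=5: x=[63.1157 57.2111 21.3800 5.9765 0.4588] k=[59 55 17 10 3]
t=6: x=[57.7299 51.5170 19.6350 10.3425 3.8672] k=[58 50 19 8 4]
t=7: x=[56.3215 47.3881 20.7000 8.8963 4.6647] k=[59 50 25 8 8]
t=8: x=[57.2827 47.9912 25.6800 9.7715 8.5639] k=[60 52 28 12 8]
t=9: x=[58.4253 50.0217 28.6800 13.4436 8.9245] k=[59 47 30 12 5]
t=10: x=[57.0146 45.8997 29.9150 13.3564 6.0053] k=[56 50 34 15 10]

[0.7778, 0.6944, 0.4722, 0.2083, 0.1389]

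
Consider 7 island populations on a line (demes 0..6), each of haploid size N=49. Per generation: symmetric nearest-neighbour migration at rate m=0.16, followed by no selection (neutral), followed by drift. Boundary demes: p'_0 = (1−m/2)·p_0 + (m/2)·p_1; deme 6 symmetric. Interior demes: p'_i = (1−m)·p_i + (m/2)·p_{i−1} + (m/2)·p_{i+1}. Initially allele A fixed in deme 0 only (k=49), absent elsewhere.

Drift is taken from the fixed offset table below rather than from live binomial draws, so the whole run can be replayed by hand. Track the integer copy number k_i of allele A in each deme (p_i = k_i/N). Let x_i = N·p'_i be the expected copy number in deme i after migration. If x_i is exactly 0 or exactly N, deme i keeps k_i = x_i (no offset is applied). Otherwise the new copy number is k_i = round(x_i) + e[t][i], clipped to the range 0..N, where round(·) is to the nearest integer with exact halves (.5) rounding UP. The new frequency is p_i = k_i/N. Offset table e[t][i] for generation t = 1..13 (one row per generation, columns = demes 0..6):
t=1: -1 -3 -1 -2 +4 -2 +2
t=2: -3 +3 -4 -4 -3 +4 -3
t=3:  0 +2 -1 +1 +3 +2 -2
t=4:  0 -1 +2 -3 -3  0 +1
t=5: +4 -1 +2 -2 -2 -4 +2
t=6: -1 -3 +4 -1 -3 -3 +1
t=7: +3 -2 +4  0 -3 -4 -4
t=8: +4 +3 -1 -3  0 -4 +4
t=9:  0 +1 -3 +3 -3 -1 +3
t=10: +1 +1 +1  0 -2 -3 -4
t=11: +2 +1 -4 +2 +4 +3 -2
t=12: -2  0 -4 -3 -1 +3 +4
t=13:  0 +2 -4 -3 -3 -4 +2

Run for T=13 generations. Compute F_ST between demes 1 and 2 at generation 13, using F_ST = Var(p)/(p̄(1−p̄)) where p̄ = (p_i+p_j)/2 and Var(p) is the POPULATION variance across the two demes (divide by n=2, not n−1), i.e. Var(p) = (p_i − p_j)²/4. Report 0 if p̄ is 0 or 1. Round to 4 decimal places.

0.2895

t=0: k=[49 0 0 0 0 0 0]
t=1: x=[45.0800 3.9200 0.0000 0.0000 0.0000 0.0000 0.0000] k=[44 1 0 0 0 0 0]
t=2: x=[40.5600 4.3600 0.0800 0.0000 0.0000 0.0000 0.0000] k=[38 7 0 0 0 0 0]
t=3: x=[35.5200 8.9200 0.5600 0.0000 0.0000 0.0000 0.0000] k=[36 11 0 0 0 0 0]
t=4: x=[34.0000 12.1200 0.8800 0.0000 0.0000 0.0000 0.0000] k=[34 11 3 0 0 0 0]
t=5: x=[32.1600 12.2000 3.4000 0.2400 0.0000 0.0000 0.0000] k=[36 11 5 0 0 0 0]
t=6: x=[34.0000 12.5200 5.0800 0.4000 0.0000 0.0000 0.0000] k=[33 10 9 0 0 0 0]
t=7: x=[31.1600 11.7600 8.3600 0.7200 0.0000 0.0000 0.0000] k=[34 10 12 1 0 0 0]
t=8: x=[32.0800 12.0800 10.9600 1.8000 0.0800 0.0000 0.0000] k=[36 15 10 0 0 0 0]
t=9: x=[34.3200 16.2800 9.6000 0.8000 0.0000 0.0000 0.0000] k=[34 17 7 4 0 0 0]
t=10: x=[32.6400 17.5600 7.5600 3.9200 0.3200 0.0000 0.0000] k=[34 19 9 4 0 0 0]
t=11: x=[32.8000 19.4000 9.4000 4.0800 0.3200 0.0000 0.0000] k=[35 20 5 6 4 0 0]
t=12: x=[33.8000 20.0000 6.2800 5.7600 3.8400 0.3200 0.0000] k=[32 20 2 3 3 3 0]
t=13: x=[31.0400 19.5200 3.5200 2.9200 3.0000 2.7600 0.2400] k=[31 22 0 0 0 0 2]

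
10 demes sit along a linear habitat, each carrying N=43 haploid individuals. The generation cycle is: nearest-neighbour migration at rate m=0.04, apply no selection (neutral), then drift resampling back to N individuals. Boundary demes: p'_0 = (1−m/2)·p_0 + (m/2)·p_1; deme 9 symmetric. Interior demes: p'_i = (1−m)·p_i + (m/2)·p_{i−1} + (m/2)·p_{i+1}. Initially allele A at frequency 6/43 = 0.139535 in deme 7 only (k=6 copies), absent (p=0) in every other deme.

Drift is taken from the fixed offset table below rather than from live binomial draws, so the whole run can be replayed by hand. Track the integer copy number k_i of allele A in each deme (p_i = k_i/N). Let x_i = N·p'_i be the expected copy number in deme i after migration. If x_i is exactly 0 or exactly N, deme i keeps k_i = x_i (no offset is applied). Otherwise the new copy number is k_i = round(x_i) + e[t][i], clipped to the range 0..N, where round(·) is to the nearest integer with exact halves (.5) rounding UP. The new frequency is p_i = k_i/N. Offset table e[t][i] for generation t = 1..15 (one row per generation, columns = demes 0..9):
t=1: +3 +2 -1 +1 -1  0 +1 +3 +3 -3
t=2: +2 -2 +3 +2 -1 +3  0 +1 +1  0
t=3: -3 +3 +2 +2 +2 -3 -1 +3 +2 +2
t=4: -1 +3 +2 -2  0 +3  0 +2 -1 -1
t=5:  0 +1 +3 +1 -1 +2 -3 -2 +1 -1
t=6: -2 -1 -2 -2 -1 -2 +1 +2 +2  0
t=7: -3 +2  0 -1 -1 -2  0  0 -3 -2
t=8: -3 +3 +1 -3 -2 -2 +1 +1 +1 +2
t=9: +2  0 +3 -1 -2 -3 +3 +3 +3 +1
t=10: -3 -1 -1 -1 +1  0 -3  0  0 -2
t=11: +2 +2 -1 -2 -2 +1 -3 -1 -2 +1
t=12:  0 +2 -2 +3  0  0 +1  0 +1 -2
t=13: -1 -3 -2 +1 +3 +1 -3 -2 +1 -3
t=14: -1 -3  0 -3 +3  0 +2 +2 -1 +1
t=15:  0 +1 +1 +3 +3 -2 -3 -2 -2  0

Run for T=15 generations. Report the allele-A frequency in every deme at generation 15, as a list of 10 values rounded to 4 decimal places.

t=0: k=[0 0 0 0 0 0 0 6 0 0]
t=1: x=[0.0000 0.0000 0.0000 0.0000 0.0000 0.0000 0.1200 5.7600 0.1200 0.0000] k=[0 0 0 0 0 0 1 9 3 0]
t=2: x=[0.0000 0.0000 0.0000 0.0000 0.0000 0.0200 1.1400 8.7200 3.0600 0.0600] k=[0 0 0 0 0 3 1 10 4 0]
t=3: x=[0.0000 0.0000 0.0000 0.0000 0.0600 2.9000 1.2200 9.7000 4.0400 0.0800] k=[0 0 0 0 2 0 0 13 6 2]
t=4: x=[0.0000 0.0000 0.0000 0.0400 1.9200 0.0400 0.2600 12.6000 6.0600 2.0800] k=[0 0 0 0 2 3 0 15 5 1]
t=5: x=[0.0000 0.0000 0.0000 0.0400 1.9800 2.9200 0.3600 14.5000 5.1200 1.0800] k=[0 0 0 1 1 5 0 13 6 0]
t=6: x=[0.0000 0.0000 0.0200 0.9800 1.0800 4.8200 0.3600 12.6000 6.0200 0.1200] k=[0 0 0 0 0 3 1 15 8 0]
t=7: x=[0.0000 0.0000 0.0000 0.0000 0.0600 2.9000 1.3200 14.5800 7.9800 0.1600] k=[0 0 0 0 0 1 1 15 5 0]
t=8: x=[0.0000 0.0000 0.0000 0.0000 0.0200 0.9800 1.2800 14.5200 5.1000 0.1000] k=[0 0 0 0 0 0 2 16 6 2]
t=9: x=[0.0000 0.0000 0.0000 0.0000 0.0000 0.0400 2.2400 15.5200 6.1200 2.0800] k=[0 0 0 0 0 0 5 19 9 3]
t=10: x=[0.0000 0.0000 0.0000 0.0000 0.0000 0.1000 5.1800 18.5200 9.0800 3.1200] k=[0 0 0 0 0 0 2 19 9 1]
t=11: x=[0.0000 0.0000 0.0000 0.0000 0.0000 0.0400 2.3000 18.4600 9.0400 1.1600] k=[0 0 0 0 0 1 0 17 7 2]
t=12: x=[0.0000 0.0000 0.0000 0.0000 0.0200 0.9600 0.3600 16.4600 7.1000 2.1000] k=[0 0 0 0 0 1 1 16 8 0]
t=13: x=[0.0000 0.0000 0.0000 0.0000 0.0200 0.9800 1.3000 15.5400 8.0000 0.1600] k=[0 0 0 0 3 2 0 14 9 0]
t=14: x=[0.0000 0.0000 0.0000 0.0600 2.9200 1.9800 0.3200 13.6200 8.9200 0.1800] k=[0 0 0 0 6 2 2 16 8 1]
t=15: x=[0.0000 0.0000 0.0000 0.1200 5.8000 2.0800 2.2800 15.5600 8.0200 1.1400] k=[0 0 0 3 9 0 0 14 6 1]

[0.0000, 0.0000, 0.0000, 0.0698, 0.2093, 0.0000, 0.0000, 0.3256, 0.1395, 0.0233]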